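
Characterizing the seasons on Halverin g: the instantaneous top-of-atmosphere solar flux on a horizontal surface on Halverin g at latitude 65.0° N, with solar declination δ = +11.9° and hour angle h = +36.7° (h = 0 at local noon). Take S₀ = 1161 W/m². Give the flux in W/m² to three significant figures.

cos θ_z = sin φ sin δ + cos φ cos δ cos h = 0.186884 + 0.331563 = 0.518447.
Flux = S₀ · cos θ_z = 1161 × 0.518447 = 601.9 W/m².

602 W/m²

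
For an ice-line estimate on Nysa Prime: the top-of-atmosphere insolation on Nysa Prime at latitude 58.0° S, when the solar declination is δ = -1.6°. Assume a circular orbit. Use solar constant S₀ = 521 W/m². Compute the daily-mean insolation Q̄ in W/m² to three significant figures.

cos H₀ = −tan(-58.0°) tan(-1.600°) = -0.0447, H₀ = 1.6155 rad.
Bracket: H₀ sin φ sin δ + cos φ cos δ sin H₀ = 1.6155×-0.84805×-0.02792 + 0.52992×0.99961×0.99900 = 0.038251 + 0.529184 = 0.567435.
Q̄ = (S₀/π) × [bracket] = (521/π) × 0.567435 = 94.10 W/m².

Q̄ ≈ 94.1 W/m²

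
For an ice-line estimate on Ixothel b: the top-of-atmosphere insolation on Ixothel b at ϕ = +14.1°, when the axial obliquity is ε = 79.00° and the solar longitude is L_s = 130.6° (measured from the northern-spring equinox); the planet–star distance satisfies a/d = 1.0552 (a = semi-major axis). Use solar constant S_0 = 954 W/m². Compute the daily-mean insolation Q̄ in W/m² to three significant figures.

Solar declination: sin δ = sin ε · sin L_s = sin 79.00° × sin 130.6° = 0.74532, so δ = +48.187°.
cos h₀ = −tan(+14.1°) tan(+48.187°) = -0.2808, h₀ = 1.8554 rad.
Bracket: h₀ sin ϕ sin δ + cos ϕ cos δ sin h₀ = 1.8554×0.24362×0.74532 + 0.96987×0.66671×0.95977 = 0.336894 + 0.620608 = 0.957502.
Inverse-square distance factor (a/d)² = 1.0552² = 1.113447.
Q̄ = (S_0/π) × 1.113447 × [bracket] = (954/π) × 1.113447 × 0.957502 = 323.7 W/m².

Q̄ ≈ 324 W/m²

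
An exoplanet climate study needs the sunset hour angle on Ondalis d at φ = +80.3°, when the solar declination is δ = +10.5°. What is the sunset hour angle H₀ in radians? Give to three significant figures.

Sunrise equation: cos H₀ = −tan φ · tan δ = -1.0843 ≤ −1, so the host star never sets (polar day) and H₀ = π.

H₀ = 3.14 rad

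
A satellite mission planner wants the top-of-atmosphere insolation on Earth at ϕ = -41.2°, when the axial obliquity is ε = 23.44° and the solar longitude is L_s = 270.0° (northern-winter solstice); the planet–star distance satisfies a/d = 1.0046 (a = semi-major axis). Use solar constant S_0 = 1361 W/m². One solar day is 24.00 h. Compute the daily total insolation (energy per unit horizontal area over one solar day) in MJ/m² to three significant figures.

Solar declination: sin δ = sin ε · sin L_s = sin 23.44° × sin 270.0° = -0.39779, so δ = -23.440°.
cos h₀ = −tan(-41.2°) tan(-23.440°) = -0.3796, h₀ = 1.9601 rad.
Bracket: h₀ sin ϕ sin δ + cos ϕ cos δ sin h₀ = 1.9601×-0.65869×-0.39779 + 0.75241×0.91748×0.92517 = 0.513586 + 0.638664 = 1.152250.
Inverse-square distance factor (a/d)² = 1.0046² = 1.009221.
Q̄ = (S_0/π) × 1.009221 × [bracket] = (1361/π) × 1.009221 × 1.152250 = 503.78 W/m².
Daily total = Q̄ × 24.00 h × 3600 s/h = 503.78 × 24.00 × 3600 / 10⁶ = 43.53 MJ/m².

43.5 MJ/m²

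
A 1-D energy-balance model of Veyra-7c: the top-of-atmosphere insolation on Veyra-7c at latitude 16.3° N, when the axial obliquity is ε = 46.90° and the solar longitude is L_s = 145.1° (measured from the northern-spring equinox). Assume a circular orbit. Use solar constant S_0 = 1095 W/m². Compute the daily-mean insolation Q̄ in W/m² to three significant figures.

Solar declination: sin δ = sin ε · sin L_s = sin 46.90° × sin 145.1° = 0.41776, so δ = +24.693°.
cos h₀ = −tan(+16.3°) tan(+24.693°) = -0.1345, h₀ = 1.7057 rad.
Bracket: h₀ sin ϕ sin δ + cos ϕ cos δ sin h₀ = 1.7057×0.28067×0.41776 + 0.95981×0.90856×0.99092 = 0.199998 + 0.864127 = 1.064125.
Q̄ = (S_0/π) × [bracket] = (1095/π) × 1.064125 = 370.9 W/m².

Q̄ ≈ 371 W/m²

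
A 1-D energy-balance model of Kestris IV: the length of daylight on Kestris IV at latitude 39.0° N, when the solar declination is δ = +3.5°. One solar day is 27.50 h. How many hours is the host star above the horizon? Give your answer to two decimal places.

14.18 h

cos H₀ = −tan φ · tan δ = −tan(+39.0°) × tan(+3.500°) = -0.0495, so H₀ = 1.6203 rad = 92.84°.
Daylight = 2H₀/(2π) × 27.50 h = (1.6203/π) × 27.50 = 14.18 h.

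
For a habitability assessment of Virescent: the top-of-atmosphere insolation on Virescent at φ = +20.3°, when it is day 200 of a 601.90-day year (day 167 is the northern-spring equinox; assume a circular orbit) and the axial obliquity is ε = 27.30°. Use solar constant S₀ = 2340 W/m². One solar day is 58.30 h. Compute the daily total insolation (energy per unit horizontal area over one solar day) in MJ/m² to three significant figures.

Solar longitude: λ_s = 360° × (200 − 167)/601.90 = 19.737°.
sin δ = sin 27.30° × sin 19.737° = 0.15489, so δ = +8.910°.
cos H₀ = −tan(+20.3°) tan(+8.910°) = -0.0580, H₀ = 1.6288 rad.
Bracket: H₀ sin φ sin δ + cos φ cos δ sin H₀ = 1.6288×0.34694×0.15489 + 0.93789×0.98793×0.99832 = 0.087528 + 0.925013 = 1.012541.
Q̄ = (S₀/π) × [bracket] = (2340/π) × 1.012541 = 754.19 W/m².
Daily total = Q̄ × 58.30 h × 3600 s/h = 754.19 × 58.30 × 3600 / 10⁶ = 158.3 MJ/m².

158 MJ/m²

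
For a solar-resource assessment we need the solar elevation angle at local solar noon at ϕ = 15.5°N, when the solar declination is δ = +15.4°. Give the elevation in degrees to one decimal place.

At local noon the hour angle is zero, so the zenith angle equals |ϕ − δ| = |+15.5° − (+15.400°)| = 0.100°.
Elevation = 90° − 0.100° = 89.9°.

89.9°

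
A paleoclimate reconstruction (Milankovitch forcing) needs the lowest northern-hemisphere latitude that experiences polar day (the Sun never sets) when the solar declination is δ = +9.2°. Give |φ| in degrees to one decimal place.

Polar day requires cos H₀ = −tan φ tan δ ≤ −1, i.e. tan φ tan δ ≥ 1.
The boundary is |tan φ| · |tan δ| = 1, so |φ| = 90° − |δ| = 90° − 9.2° = 80.8° in the northern hemisphere.

|φ| = 80.8°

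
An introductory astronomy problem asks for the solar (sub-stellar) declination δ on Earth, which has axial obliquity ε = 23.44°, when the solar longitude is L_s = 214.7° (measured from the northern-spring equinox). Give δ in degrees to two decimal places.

sin δ = sin ε · sin L_s = sin 23.44° × sin 214.7° = -0.226453.
δ = arcsin(-0.226453) = -13.09°.

δ = -13.09°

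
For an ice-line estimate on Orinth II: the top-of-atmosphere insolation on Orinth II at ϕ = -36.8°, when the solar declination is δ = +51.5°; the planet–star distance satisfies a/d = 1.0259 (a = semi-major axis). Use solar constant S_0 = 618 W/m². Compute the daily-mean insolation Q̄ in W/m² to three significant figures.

cos h₀ = −tan(-36.8°) tan(+51.500°) = 0.9405, h₀ = 0.3467 rad.
Bracket: h₀ sin ϕ sin δ + cos ϕ cos δ sin h₀ = 0.3467×-0.59902×0.78261 + 0.80073×0.62251×0.33984 = -0.162533 + 0.169397 = 0.006864.
Inverse-square distance factor (a/d)² = 1.0259² = 1.052471.
Q̄ = (S_0/π) × 1.052471 × [bracket] = (618/π) × 1.052471 × 0.006864 = 1.421 W/m².

Q̄ ≈ 1.42 W/m²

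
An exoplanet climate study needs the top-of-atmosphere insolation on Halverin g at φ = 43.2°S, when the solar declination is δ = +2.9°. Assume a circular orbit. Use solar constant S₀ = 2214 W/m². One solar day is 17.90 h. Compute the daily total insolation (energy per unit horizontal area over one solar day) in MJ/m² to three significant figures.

30.6 MJ/m²

cos H₀ = −tan(-43.2°) tan(+2.900°) = 0.0476, H₀ = 1.5232 rad.
Bracket: H₀ sin φ sin δ + cos φ cos δ sin H₀ = 1.5232×-0.68455×0.05059 + 0.72897×0.99872×0.99887 = -0.052751 + 0.727214 = 0.674463.
Q̄ = (S₀/π) × [bracket] = (2214/π) × 0.674463 = 475.32 W/m².
Daily total = Q̄ × 17.90 h × 3600 s/h = 475.32 × 17.90 × 3600 / 10⁶ = 30.63 MJ/m².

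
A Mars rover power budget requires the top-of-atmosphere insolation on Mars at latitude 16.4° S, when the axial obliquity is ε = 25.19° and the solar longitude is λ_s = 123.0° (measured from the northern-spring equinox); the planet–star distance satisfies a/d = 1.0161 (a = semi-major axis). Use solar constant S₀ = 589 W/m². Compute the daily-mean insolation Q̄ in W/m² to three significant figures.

Q̄ ≈ 144 W/m²

Solar declination: sin δ = sin ε · sin λ_s = sin 25.19° × sin 123.0° = 0.35696, so δ = +20.913°.
cos H₀ = −tan(-16.4°) tan(+20.913°) = 0.1125, H₀ = 1.4581 rad.
Bracket: H₀ sin φ sin δ + cos φ cos δ sin H₀ = 1.4581×-0.28234×0.35696 + 0.95931×0.93412×0.99366 = -0.146953 + 0.890429 = 0.743476.
Inverse-square distance factor (a/d)² = 1.0161² = 1.032459.
Q̄ = (S₀/π) × 1.032459 × [bracket] = (589/π) × 1.032459 × 0.743476 = 143.9 W/m².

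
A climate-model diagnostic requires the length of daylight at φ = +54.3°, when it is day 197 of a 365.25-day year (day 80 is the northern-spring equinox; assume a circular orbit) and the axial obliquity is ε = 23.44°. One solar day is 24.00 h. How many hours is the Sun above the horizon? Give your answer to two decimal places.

Solar longitude: λ_s = 360° × (197 − 80)/365.25 = 115.318°.
sin δ = sin 23.44° × sin 115.318° = 0.35958, so δ = +21.074°.
cos H₀ = −tan φ · tan δ = −tan(+54.3°) × tan(+21.074°) = -0.5363, so H₀ = 2.1368 rad = 122.43°.
Daylight = 2H₀/(2π) × 24.00 h = (2.1368/π) × 24.00 = 16.32 h.

16.32 h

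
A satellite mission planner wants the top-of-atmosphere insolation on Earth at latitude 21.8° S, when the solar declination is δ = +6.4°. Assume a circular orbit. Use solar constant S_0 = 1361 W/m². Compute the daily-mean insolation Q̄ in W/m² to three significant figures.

cos h₀ = −tan(-21.8°) tan(+6.400°) = 0.0449, h₀ = 1.5259 rad.
Bracket: h₀ sin ϕ sin δ + cos ϕ cos δ sin h₀ = 1.5259×-0.37137×0.11147 + 0.92849×0.99377×0.99899 = -0.063167 + 0.921774 = 0.858607.
Q̄ = (S_0/π) × [bracket] = (1361/π) × 0.858607 = 372.0 W/m².

Q̄ ≈ 372 W/m²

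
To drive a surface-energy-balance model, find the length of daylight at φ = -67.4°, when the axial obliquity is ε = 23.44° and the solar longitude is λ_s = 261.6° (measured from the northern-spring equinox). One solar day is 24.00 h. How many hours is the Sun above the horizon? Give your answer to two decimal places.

24.00 h

Solar declination: sin δ = sin ε · sin λ_s = sin 23.44° × sin 261.6° = -0.39352, so δ = -23.174°.
Sunrise equation: cos H₀ = −tan φ · tan δ = -1.0283 ≤ −1, so the Sun never sets (polar day) and H₀ = π.
Daylight = 2H₀/(2π) × 24.00 h = (3.1416/π) × 24.00 = 24.00 h.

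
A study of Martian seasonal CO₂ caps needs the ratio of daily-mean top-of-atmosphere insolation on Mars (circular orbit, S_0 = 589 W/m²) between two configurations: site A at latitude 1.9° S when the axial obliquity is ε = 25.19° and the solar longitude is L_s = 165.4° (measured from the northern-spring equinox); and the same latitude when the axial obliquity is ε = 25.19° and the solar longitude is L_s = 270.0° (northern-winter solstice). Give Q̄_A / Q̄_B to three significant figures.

Q̄_A / Q̄_B ≈ 1.07

— Configuration A (ϕ=-1.9°):
Solar declination: sin δ = sin ε · sin L_s = sin 25.19° × sin 165.4° = 0.10729, so δ = +6.159°.
cos h₀ = −tan(-1.9°) tan(+6.159°) = 0.0036, h₀ = 1.5672 rad.
Bracket: h₀ sin ϕ sin δ + cos ϕ cos δ sin h₀ = 1.5672×-0.03316×0.10729 + 0.99945×0.99423×0.99999 = -0.005576 + 0.993673 = 0.988097.
Q̄ = (S_0/π) × [bracket] = (589/π) × 0.988097 = 185.25 W/m².
— Configuration B (ϕ=-1.9°):
Solar declination: sin δ = sin ε · sin L_s = sin 25.19° × sin 270.0° = -0.42562, so δ = -25.190°.
cos h₀ = −tan(-1.9°) tan(-25.190°) = -0.0156, h₀ = 1.5864 rad.
Bracket: h₀ sin ϕ sin δ + cos ϕ cos δ sin h₀ = 1.5864×-0.03316×-0.42562 + 0.99945×0.90490×0.99988 = 0.022390 + 0.904294 = 0.926684.
Q̄ = (S_0/π) × [bracket] = (589/π) × 0.926684 = 173.74 W/m².
Ratio Q̄_A / Q̄_B = 185.25 / 173.74 = 1.066.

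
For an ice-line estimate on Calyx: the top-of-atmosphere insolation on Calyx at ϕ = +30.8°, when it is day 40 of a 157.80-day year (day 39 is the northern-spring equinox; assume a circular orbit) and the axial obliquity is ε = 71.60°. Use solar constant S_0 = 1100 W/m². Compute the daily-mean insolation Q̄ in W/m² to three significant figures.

Q̄ ≈ 311 W/m²

Solar longitude: L_s = 360° × (40 − 39)/157.80 = 2.281°.
sin δ = sin 71.60° × sin 2.281° = 0.03777, so δ = +2.165°.
cos h₀ = −tan(+30.8°) tan(+2.165°) = -0.0225, h₀ = 1.5933 rad.
Bracket: h₀ sin ϕ sin δ + cos ϕ cos δ sin h₀ = 1.5933×0.51204×0.03777 + 0.85896×0.99929×0.99975 = 0.030814 + 0.858136 = 0.888950.
Q̄ = (S_0/π) × [bracket] = (1100/π) × 0.888950 = 311.3 W/m².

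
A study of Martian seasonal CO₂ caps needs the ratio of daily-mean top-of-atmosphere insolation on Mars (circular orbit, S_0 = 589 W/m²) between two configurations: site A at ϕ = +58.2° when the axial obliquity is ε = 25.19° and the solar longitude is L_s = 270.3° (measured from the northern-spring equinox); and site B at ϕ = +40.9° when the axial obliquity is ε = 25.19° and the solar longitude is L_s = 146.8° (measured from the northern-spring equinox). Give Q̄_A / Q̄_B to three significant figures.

— Configuration A (ϕ=+58.2°):
Solar declination: sin δ = sin ε · sin L_s = sin 25.19° × sin 270.3° = -0.42562, so δ = -25.190°.
cos h₀ = −tan(+58.2°) tan(-25.190°) = 0.7586, h₀ = 0.7097 rad.
Bracket: h₀ sin ϕ sin δ + cos ϕ cos δ sin h₀ = 0.7097×0.84989×-0.42562 + 0.52696×0.90490×0.65157 = -0.256720 + 0.310699 = 0.053979.
Q̄ = (S_0/π) × [bracket] = (589/π) × 0.053979 = 10.120 W/m².
— Configuration B (ϕ=+40.9°):
Solar declination: sin δ = sin ε · sin L_s = sin 25.19° × sin 146.8° = 0.23305, so δ = +13.477°.
cos h₀ = −tan(+40.9°) tan(+13.477°) = -0.2076, h₀ = 1.7799 rad.
Bracket: h₀ sin ϕ sin δ + cos ϕ cos δ sin h₀ = 1.7799×0.65474×0.23305 + 0.75585×0.97246×0.97821 = 0.271590 + 0.719018 = 0.990608.
Q̄ = (S_0/π) × [bracket] = (589/π) × 0.990608 = 185.72 W/m².
Ratio Q̄_A / Q̄_B = 10.120 / 185.72 = 0.05449.

Q̄_A / Q̄_B ≈ 0.0545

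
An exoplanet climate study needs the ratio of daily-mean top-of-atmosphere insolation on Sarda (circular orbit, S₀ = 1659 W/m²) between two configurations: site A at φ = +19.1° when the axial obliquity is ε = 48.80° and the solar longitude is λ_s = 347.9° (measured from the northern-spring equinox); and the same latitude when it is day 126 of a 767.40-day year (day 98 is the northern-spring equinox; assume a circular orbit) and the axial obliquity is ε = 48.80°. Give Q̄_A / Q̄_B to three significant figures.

Q̄_A / Q̄_B ≈ 0.836

— Configuration A (φ=+19.1°):
Solar declination: sin δ = sin ε · sin λ_s = sin 48.80° × sin 347.9° = -0.15772, so δ = -9.075°.
cos H₀ = −tan(+19.1°) tan(-9.075°) = 0.0553, H₀ = 1.5155 rad.
Bracket: H₀ sin φ sin δ + cos φ cos δ sin H₀ = 1.5155×0.32722×-0.15772 + 0.94495×0.98748×0.99847 = -0.078214 + 0.931692 = 0.853478.
Q̄ = (S₀/π) × [bracket] = (1659/π) × 0.853478 = 450.70 W/m².
— Configuration B (φ=+19.1°):
Solar longitude: λ_s = 360° × (126 − 98)/767.40 = 13.135°.
sin δ = sin 48.80° × sin 13.135° = 0.17099, so δ = +9.845°.
cos H₀ = −tan(+19.1°) tan(+9.845°) = -0.0601, H₀ = 1.6309 rad.
Bracket: H₀ sin φ sin δ + cos φ cos δ sin H₀ = 1.6309×0.32722×0.17099 + 0.94495×0.98527×0.99819 = 0.091251 + 0.929346 = 1.020597.
Q̄ = (S₀/π) × [bracket] = (1659/π) × 1.020597 = 538.95 W/m².
Ratio Q̄_A / Q̄_B = 450.70 / 538.95 = 0.8363.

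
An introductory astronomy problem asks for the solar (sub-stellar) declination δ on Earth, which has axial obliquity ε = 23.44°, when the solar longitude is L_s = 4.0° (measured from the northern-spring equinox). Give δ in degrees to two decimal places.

sin δ = sin ε · sin L_s = sin 23.44° × sin 4.0° = 0.027748.
δ = arcsin(0.027748) = +1.59°.

δ = +1.59°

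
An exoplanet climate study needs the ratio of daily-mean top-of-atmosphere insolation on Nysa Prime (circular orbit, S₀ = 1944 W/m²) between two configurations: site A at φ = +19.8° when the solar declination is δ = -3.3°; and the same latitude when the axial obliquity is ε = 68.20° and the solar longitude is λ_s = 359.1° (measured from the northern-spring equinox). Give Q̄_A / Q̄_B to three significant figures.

— Configuration A (φ=+19.8°):
cos H₀ = −tan(+19.8°) tan(-3.300°) = 0.0208, H₀ = 1.5500 rad.
Bracket: H₀ sin φ sin δ + cos φ cos δ sin H₀ = 1.5500×0.33874×-0.05756 + 0.94088×0.99834×0.99978 = -0.030222 + 0.939111 = 0.908889.
Q̄ = (S₀/π) × [bracket] = (1944/π) × 0.908889 = 562.42 W/m².
— Configuration B (φ=+19.8°):
Solar declination: sin δ = sin ε · sin λ_s = sin 68.20° × sin 359.1° = -0.01458, so δ = -0.836°.
cos H₀ = −tan(+19.8°) tan(-0.836°) = 0.0053, H₀ = 1.5655 rad.
Bracket: H₀ sin φ sin δ + cos φ cos δ sin H₀ = 1.5655×0.33874×-0.01458 + 0.94088×0.99989×0.99999 = -0.007732 + 0.940767 = 0.933035.
Q̄ = (S₀/π) × [bracket] = (1944/π) × 0.933035 = 577.36 W/m².
Ratio Q̄_A / Q̄_B = 562.42 / 577.36 = 0.9741.

Q̄_A / Q̄_B ≈ 0.974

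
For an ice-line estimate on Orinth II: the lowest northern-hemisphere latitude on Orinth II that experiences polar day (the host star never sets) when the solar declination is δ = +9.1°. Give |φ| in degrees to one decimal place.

Polar day requires cos H₀ = −tan φ tan δ ≤ −1, i.e. tan φ tan δ ≥ 1.
The boundary is |tan φ| · |tan δ| = 1, so |φ| = 90° − |δ| = 90° − 9.1° = 80.9° in the northern hemisphere.

|φ| = 80.9°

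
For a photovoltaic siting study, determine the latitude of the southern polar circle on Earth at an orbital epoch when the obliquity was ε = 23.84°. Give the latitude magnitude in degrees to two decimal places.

The polar circle is the lowest latitude that experiences at least one full rotation of continuous darkness at the northern-summer solstice; it lies at |φ| = 90° − ε = 90° − 23.84° = 66.16°.

66.16°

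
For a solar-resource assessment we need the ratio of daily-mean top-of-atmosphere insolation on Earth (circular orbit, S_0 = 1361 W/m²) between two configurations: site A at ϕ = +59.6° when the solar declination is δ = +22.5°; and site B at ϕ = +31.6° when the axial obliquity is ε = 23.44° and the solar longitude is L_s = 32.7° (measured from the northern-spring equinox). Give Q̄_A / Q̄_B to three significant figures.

Q̄_A / Q̄_B ≈ 1.09

— Configuration A (ϕ=+59.6°):
cos h₀ = −tan(+59.6°) tan(+22.500°) = -0.7060, h₀ = 2.3546 rad.
Bracket: h₀ sin ϕ sin δ + cos ϕ cos δ sin h₀ = 2.3546×0.86251×0.38268 + 0.50603×0.92388×0.70820 = 0.777172 + 0.331091 = 1.108263.
Q̄ = (S_0/π) × [bracket] = (1361/π) × 1.108263 = 480.12 W/m².
— Configuration B (ϕ=+31.6°):
Solar declination: sin δ = sin ε · sin L_s = sin 23.44° × sin 32.7° = 0.21490, so δ = +12.410°.
cos h₀ = −tan(+31.6°) tan(+12.410°) = -0.1354, h₀ = 1.7066 rad.
Bracket: h₀ sin ϕ sin δ + cos ϕ cos δ sin h₀ = 1.7066×0.52399×0.21490 + 0.85173×0.97664×0.99079 = 0.192172 + 0.824172 = 1.016344.
Q̄ = (S_0/π) × [bracket] = (1361/π) × 1.016344 = 440.30 W/m².
Ratio Q̄_A / Q̄_B = 480.12 / 440.30 = 1.090.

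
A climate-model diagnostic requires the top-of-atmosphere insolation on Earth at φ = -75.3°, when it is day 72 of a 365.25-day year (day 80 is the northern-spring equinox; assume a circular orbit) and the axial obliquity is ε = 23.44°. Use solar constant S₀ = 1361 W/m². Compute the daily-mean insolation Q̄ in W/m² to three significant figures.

Solar longitude: λ_s = 360° × (72 − 80)/365.25 = -7.885°, i.e. -7.885° + 360° = 352.115°.
sin δ = sin 23.44° × sin 352.115° = -0.05457, so δ = -3.128°.
cos H₀ = −tan(-75.3°) tan(-3.128°) = -0.2083, H₀ = 1.7807 rad.
Bracket: H₀ sin φ sin δ + cos φ cos δ sin H₀ = 1.7807×-0.96727×-0.05457 + 0.25376×0.99851×0.97806 = 0.093992 + 0.247823 = 0.341815.
Q̄ = (S₀/π) × [bracket] = (1361/π) × 0.341815 = 148.1 W/m².

Q̄ ≈ 148 W/m²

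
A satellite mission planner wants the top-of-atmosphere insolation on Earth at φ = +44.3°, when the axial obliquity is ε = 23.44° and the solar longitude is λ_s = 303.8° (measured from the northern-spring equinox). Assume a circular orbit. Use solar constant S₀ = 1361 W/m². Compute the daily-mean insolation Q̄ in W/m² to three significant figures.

Q̄ ≈ 153 W/m²

Solar declination: sin δ = sin ε · sin λ_s = sin 23.44° × sin 303.8° = -0.33056, so δ = -19.303°.
cos H₀ = −tan(+44.3°) tan(-19.303°) = 0.3418, H₀ = 1.2220 rad.
Bracket: H₀ sin φ sin δ + cos φ cos δ sin H₀ = 1.2220×0.69842×-0.33056 + 0.71569×0.94379×0.93978 = -0.282123 + 0.634785 = 0.352662.
Q̄ = (S₀/π) × [bracket] = (1361/π) × 0.352662 = 152.8 W/m².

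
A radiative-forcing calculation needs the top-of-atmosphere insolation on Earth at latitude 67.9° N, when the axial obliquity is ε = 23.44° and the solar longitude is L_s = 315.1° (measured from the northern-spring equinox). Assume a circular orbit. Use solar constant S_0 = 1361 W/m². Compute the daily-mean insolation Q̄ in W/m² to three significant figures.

Solar declination: sin δ = sin ε · sin L_s = sin 23.44° × sin 315.1° = -0.28079, so δ = -16.307°.
cos h₀ = −tan(+67.9°) tan(-16.307°) = 0.7205, h₀ = 0.7663 rad.
Bracket: h₀ sin ϕ sin δ + cos ϕ cos δ sin h₀ = 0.7663×0.92653×-0.28079 + 0.37622×0.95977×0.69347 = -0.199361 + 0.250401 = 0.051040.
Q̄ = (S_0/π) × [bracket] = (1361/π) × 0.051040 = 22.11 W/m².

Q̄ ≈ 22.1 W/m²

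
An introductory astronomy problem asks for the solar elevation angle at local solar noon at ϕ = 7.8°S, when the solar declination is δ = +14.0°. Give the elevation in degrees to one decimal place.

At local noon the hour angle is zero, so the zenith angle equals |ϕ − δ| = |-7.8° − (+14.000°)| = 21.800°.
Elevation = 90° − 21.800° = 68.2°.

68.2°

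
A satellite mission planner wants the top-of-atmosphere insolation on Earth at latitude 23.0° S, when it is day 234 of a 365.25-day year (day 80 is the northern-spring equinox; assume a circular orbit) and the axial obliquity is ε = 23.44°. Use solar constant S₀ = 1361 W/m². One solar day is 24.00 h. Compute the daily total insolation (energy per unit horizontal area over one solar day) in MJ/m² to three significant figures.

Solar longitude: λ_s = 360° × (234 − 80)/365.25 = 151.786°.
sin δ = sin 23.44° × sin 151.786° = 0.18806, so δ = +10.839°.
cos H₀ = −tan(-23.0°) tan(+10.839°) = 0.0813, H₀ = 1.4894 rad.
Bracket: H₀ sin φ sin δ + cos φ cos δ sin H₀ = 1.4894×-0.39073×0.18806 + 0.92050×0.98216×0.99669 = -0.109442 + 0.901086 = 0.791644.
Q̄ = (S₀/π) × [bracket] = (1361/π) × 0.791644 = 342.96 W/m².
Daily total = Q̄ × 24.00 h × 3600 s/h = 342.96 × 24.00 × 3600 / 10⁶ = 29.63 MJ/m².

29.6 MJ/m²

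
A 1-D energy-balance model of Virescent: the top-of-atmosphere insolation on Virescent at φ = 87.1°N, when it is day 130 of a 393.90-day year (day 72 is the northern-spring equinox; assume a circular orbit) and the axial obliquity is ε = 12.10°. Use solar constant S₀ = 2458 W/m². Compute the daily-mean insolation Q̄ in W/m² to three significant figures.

Q̄ ≈ 411 W/m²

Solar longitude: λ_s = 360° × (130 − 72)/393.90 = 53.008°.
sin δ = sin 12.10° × sin 53.008° = 0.16743, so δ = +9.638°.
cos H₀ = −tan(+87.1°) tan(+9.638°) = -3.3524 ≤ −1 ⇒ polar day, H₀ = π.
Bracket: H₀ sin φ sin δ + cos φ cos δ sin H₀ = 3.1416×0.99872×0.16743 + 0.05059×0.98588×0.00000 = 0.525325 + 0.000000 = 0.525325.
Q̄ = (S₀/π) × [bracket] = (2458/π) × 0.525325 = 411.0 W/m².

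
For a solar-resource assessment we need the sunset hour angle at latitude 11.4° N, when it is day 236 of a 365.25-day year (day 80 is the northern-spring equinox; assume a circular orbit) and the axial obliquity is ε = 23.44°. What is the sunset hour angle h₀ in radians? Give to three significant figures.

Solar longitude: L_s = 360° × (236 − 80)/365.25 = 153.758°.
sin δ = sin 23.44° × sin 153.758° = 0.17589, so δ = +10.130°.
cos h₀ = −tan ϕ · tan δ = −tan(+11.4°) × tan(+10.130°) = -0.0360, so h₀ = 1.6068 rad = 92.06°.

h₀ = 1.61 rad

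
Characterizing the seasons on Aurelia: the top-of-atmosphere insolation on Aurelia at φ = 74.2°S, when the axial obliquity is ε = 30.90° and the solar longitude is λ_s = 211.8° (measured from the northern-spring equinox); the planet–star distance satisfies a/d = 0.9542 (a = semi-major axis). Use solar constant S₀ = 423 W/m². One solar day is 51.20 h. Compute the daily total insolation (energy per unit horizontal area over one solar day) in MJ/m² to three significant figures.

18.5 MJ/m²

Solar declination: sin δ = sin ε · sin λ_s = sin 30.90° × sin 211.8° = -0.27061, so δ = -15.701°.
cos H₀ = −tan(-74.2°) tan(-15.701°) = -0.9934, H₀ = 3.0266 rad.
Bracket: H₀ sin φ sin δ + cos φ cos δ sin H₀ = 3.0266×-0.96222×-0.27061 + 0.27228×0.96269×0.11476 = 0.788085 + 0.030081 = 0.818166.
Inverse-square distance factor (a/d)² = 0.9542² = 0.910498.
Q̄ = (S₀/π) × 0.910498 × [bracket] = (423/π) × 0.910498 × 0.818166 = 100.30 W/m².
Daily total = Q̄ × 51.20 h × 3600 s/h = 100.30 × 51.20 × 3600 / 10⁶ = 18.49 MJ/m².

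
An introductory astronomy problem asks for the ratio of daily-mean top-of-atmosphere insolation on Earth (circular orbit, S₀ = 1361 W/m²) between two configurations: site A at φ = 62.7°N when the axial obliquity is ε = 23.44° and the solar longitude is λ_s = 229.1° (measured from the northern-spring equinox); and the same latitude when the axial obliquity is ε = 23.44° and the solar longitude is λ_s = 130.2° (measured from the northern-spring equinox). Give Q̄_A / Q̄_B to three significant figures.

Q̄_A / Q̄_B ≈ 0.108

— Configuration A (φ=+62.7°):
Solar declination: sin δ = sin ε · sin λ_s = sin 23.44° × sin 229.1° = -0.30067, so δ = -17.498°.
cos H₀ = −tan(+62.7°) tan(-17.498°) = 0.6108, H₀ = 0.9137 rad.
Bracket: H₀ sin φ sin δ + cos φ cos δ sin H₀ = 0.9137×0.88862×-0.30067 + 0.45865×0.95373×0.79179 = -0.244124 + 0.346351 = 0.102227.
Q̄ = (S₀/π) × [bracket] = (1361/π) × 0.102227 = 44.287 W/m².
— Configuration B (φ=+62.7°):
Solar declination: sin δ = sin ε · sin λ_s = sin 23.44° × sin 130.2° = 0.30383, so δ = +17.688°.
cos H₀ = −tan(+62.7°) tan(+17.688°) = -0.6179, H₀ = 2.2368 rad.
Bracket: H₀ sin φ sin δ + cos φ cos δ sin H₀ = 2.2368×0.88862×0.30383 + 0.45865×0.95273×0.78628 = 0.603912 + 0.343580 = 0.947492.
Q̄ = (S₀/π) × [bracket] = (1361/π) × 0.947492 = 410.47 W/m².
Ratio Q̄_A / Q̄_B = 44.287 / 410.47 = 0.1079.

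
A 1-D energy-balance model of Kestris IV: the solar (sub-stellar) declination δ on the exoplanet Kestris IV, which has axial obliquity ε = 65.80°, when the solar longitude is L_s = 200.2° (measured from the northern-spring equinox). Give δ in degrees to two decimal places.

δ = -18.36°

sin δ = sin ε · sin L_s = sin 65.80° × sin 200.2° = -0.314953.
δ = arcsin(-0.314953) = -18.36°.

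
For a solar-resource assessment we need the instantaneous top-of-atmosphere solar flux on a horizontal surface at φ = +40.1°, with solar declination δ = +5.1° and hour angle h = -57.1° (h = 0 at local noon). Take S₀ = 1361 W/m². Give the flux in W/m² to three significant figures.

641 W/m²

cos θ_z = sin φ sin δ + cos φ cos δ cos h = 0.057259 + 0.413841 = 0.471100.
Flux = S₀ · cos θ_z = 1361 × 0.471100 = 641.2 W/m².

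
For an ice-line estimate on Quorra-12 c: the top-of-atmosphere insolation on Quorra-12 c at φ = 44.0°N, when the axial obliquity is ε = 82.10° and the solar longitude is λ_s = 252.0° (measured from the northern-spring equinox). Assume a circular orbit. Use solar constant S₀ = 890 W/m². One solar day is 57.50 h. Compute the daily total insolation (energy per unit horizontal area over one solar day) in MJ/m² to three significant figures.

0.00 MJ/m²

Solar declination: sin δ = sin ε · sin λ_s = sin 82.10° × sin 252.0° = -0.94203, so δ = -70.395°.
cos H₀ = −tan(+44.0°) tan(-70.395°) = 2.7113 ≥ 1 ⇒ polar night, H₀ = 0 and Q̄ = 0.
Daily total = Q̄ × 57.50 h × 3600 s/h = 0.00 MJ/m².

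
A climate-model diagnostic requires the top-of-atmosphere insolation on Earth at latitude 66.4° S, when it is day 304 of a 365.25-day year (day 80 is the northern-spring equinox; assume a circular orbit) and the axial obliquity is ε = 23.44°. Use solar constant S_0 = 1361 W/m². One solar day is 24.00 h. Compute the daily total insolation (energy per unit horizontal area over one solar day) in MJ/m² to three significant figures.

Solar longitude: L_s = 360° × (304 − 80)/365.25 = 220.780°.
sin δ = sin 23.44° × sin 220.780° = -0.25982, so δ = -15.059°.
cos h₀ = −tan(-66.4°) tan(-15.059°) = -0.6159, h₀ = 2.2343 rad.
Bracket: h₀ sin ϕ sin δ + cos ϕ cos δ sin h₀ = 2.2343×-0.91636×-0.25982 + 0.40035×0.96566×0.78786 = 0.531961 + 0.304588 = 0.836549.
Q̄ = (S_0/π) × [bracket] = (1361/π) × 0.836549 = 362.41 W/m².
Daily total = Q̄ × 24.00 h × 3600 s/h = 362.41 × 24.00 × 3600 / 10⁶ = 31.31 MJ/m².

31.3 MJ/m²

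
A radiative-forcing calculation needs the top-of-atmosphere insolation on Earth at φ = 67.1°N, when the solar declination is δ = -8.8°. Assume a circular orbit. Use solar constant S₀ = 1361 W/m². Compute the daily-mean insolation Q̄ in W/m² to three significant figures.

cos H₀ = −tan(+67.1°) tan(-8.800°) = 0.3665, H₀ = 1.1956 rad.
Bracket: H₀ sin φ sin δ + cos φ cos δ sin H₀ = 1.1956×0.92119×-0.15299 + 0.38912×0.98823×0.93043 = -0.168499 + 0.357788 = 0.189289.
Q̄ = (S₀/π) × [bracket] = (1361/π) × 0.189289 = 82.00 W/m².

Q̄ ≈ 82.0 W/m²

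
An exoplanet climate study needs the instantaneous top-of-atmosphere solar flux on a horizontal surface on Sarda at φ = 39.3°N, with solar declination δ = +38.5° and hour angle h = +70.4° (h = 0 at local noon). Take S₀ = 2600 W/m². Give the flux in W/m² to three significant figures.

cos θ_z = sin φ sin δ + cos φ cos δ cos h = 0.394289 + 0.203154 = 0.597443.
Flux = S₀ · cos θ_z = 2600 × 0.597443 = 1553 W/m².

1.55e+03 W/m²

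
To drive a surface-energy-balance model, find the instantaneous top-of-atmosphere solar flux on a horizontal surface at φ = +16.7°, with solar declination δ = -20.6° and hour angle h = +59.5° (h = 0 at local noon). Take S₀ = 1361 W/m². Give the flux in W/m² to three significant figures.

cos θ_z = sin φ sin δ + cos φ cos δ cos h = -0.101105 + 0.455048 = 0.353943.
Flux = S₀ · cos θ_z = 1361 × 0.353943 = 481.7 W/m².

482 W/m²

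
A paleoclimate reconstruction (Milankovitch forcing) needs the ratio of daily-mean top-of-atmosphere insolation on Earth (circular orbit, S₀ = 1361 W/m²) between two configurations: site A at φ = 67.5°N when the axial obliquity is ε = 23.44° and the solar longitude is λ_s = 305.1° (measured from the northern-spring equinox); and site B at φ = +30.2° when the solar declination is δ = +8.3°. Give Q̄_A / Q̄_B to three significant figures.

— Configuration A (φ=+67.5°):
Solar declination: sin δ = sin ε · sin λ_s = sin 23.44° × sin 305.1° = -0.32545, so δ = -18.993°.
cos H₀ = −tan(+67.5°) tan(-18.993°) = 0.8309, H₀ = 0.5900 rad.
Bracket: H₀ sin φ sin δ + cos φ cos δ sin H₀ = 0.5900×0.92388×-0.32545 + 0.38268×0.94556×0.55636 = -0.177399 + 0.201317 = 0.023918.
Q̄ = (S₀/π) × [bracket] = (1361/π) × 0.023918 = 10.362 W/m².
— Configuration B (φ=+30.2°):
cos H₀ = −tan(+30.2°) tan(+8.300°) = -0.0849, H₀ = 1.6558 rad.
Bracket: H₀ sin φ sin δ + cos φ cos δ sin H₀ = 1.6558×0.50302×0.14436 + 0.86427×0.98953×0.99639 = 0.120238 + 0.852134 = 0.972372.
Q̄ = (S₀/π) × [bracket] = (1361/π) × 0.972372 = 421.25 W/m².
Ratio Q̄_A / Q̄_B = 10.362 / 421.25 = 0.02460.

Q̄_A / Q̄_B ≈ 0.0246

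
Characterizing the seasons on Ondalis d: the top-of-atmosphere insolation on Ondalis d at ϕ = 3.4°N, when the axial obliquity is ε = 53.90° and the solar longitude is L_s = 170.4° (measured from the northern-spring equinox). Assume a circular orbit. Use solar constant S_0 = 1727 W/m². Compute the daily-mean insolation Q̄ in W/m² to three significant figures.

Q̄ ≈ 551 W/m²

Solar declination: sin δ = sin ε · sin L_s = sin 53.90° × sin 170.4° = 0.13475, so δ = +7.744°.
cos h₀ = −tan(+3.4°) tan(+7.744°) = -0.0081, h₀ = 1.5789 rad.
Bracket: h₀ sin ϕ sin δ + cos ϕ cos δ sin h₀ = 1.5789×0.05931×0.13475 + 0.99824×0.99088×0.99997 = 0.012619 + 0.989106 = 1.001725.
Q̄ = (S_0/π) × [bracket] = (1727/π) × 1.001725 = 550.7 W/m².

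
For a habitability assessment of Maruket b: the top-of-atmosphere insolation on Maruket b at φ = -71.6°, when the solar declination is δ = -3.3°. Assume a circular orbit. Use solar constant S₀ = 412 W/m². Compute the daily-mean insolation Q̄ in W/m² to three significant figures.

cos H₀ = −tan(-71.6°) tan(-3.300°) = -0.1733, H₀ = 1.7450 rad.
Bracket: H₀ sin φ sin δ + cos φ cos δ sin H₀ = 1.7450×-0.94888×-0.05756 + 0.31565×0.99834×0.98486 = 0.095308 + 0.310355 = 0.405663.
Q̄ = (S₀/π) × [bracket] = (412/π) × 0.405663 = 53.20 W/m².

Q̄ ≈ 53.2 W/m²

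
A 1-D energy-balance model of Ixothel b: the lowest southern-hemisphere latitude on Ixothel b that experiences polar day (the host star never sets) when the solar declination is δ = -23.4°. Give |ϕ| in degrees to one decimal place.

Polar day requires cos h₀ = −tan ϕ tan δ ≤ −1, i.e. tan ϕ tan δ ≥ 1.
The boundary is |tan ϕ| · |tan δ| = 1, so |ϕ| = 90° − |δ| = 90° − 23.4° = 66.6° in the southern hemisphere.

|ϕ| = 66.6°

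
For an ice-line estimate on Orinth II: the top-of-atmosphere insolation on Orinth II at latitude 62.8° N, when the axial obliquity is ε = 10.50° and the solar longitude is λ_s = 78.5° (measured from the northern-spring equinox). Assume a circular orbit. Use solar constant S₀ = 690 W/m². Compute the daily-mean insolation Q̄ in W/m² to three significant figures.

Q̄ ≈ 160 W/m²

Solar declination: sin δ = sin ε · sin λ_s = sin 10.50° × sin 78.5° = 0.17858, so δ = +10.287°.
cos H₀ = −tan(+62.8°) tan(+10.287°) = -0.3532, H₀ = 1.9317 rad.
Bracket: H₀ sin φ sin δ + cos φ cos δ sin H₀ = 1.9317×0.88942×0.17858 + 0.45710×0.98393×0.93557 = 0.306817 + 0.420777 = 0.727594.
Q̄ = (S₀/π) × [bracket] = (690/π) × 0.727594 = 159.8 W/m².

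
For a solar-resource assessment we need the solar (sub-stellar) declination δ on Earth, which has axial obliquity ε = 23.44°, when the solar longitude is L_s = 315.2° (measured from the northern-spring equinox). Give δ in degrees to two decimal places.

δ = -16.28°

sin δ = sin ε · sin L_s = sin 23.44° × sin 315.2° = -0.280295.
δ = arcsin(-0.280295) = -16.28°.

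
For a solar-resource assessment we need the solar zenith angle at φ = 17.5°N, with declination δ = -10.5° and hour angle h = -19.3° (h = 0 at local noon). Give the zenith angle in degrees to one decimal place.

θ_z = 33.9°

cos θ_z = sin φ sin δ + cos φ cos δ cos h = -0.054799 + 0.885046 = 0.830247.
θ_z = arccos(0.830247) = 33.9°.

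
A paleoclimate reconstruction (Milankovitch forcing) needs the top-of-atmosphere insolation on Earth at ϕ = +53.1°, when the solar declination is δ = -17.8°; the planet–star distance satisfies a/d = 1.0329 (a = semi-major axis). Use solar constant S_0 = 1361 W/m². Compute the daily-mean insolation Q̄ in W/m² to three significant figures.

Q̄ ≈ 111 W/m²

cos h₀ = −tan(+53.1°) tan(-17.800°) = 0.4276, h₀ = 1.1289 rad.
Bracket: h₀ sin ϕ sin δ + cos ϕ cos δ sin h₀ = 1.1289×0.79968×-0.30570 + 0.60042×0.95213×0.90396 = -0.275973 + 0.516774 = 0.240801.
Inverse-square distance factor (a/d)² = 1.0329² = 1.066882.
Q̄ = (S_0/π) × 1.066882 × [bracket] = (1361/π) × 1.066882 × 0.240801 = 111.3 W/m².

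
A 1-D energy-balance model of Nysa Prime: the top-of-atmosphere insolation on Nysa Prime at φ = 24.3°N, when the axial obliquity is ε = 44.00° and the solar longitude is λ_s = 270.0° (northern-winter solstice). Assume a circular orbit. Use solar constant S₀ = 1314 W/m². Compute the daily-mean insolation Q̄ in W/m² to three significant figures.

Solar declination: sin δ = sin ε · sin λ_s = sin 44.00° × sin 270.0° = -0.69466, so δ = -44.000°.
cos H₀ = −tan(+24.3°) tan(-44.000°) = 0.4360, H₀ = 1.1196 rad.
Bracket: H₀ sin φ sin δ + cos φ cos δ sin H₀ = 1.1196×0.41151×-0.69466 + 0.91140×0.71934×0.89993 = -0.320048 + 0.590000 = 0.269952.
Q̄ = (S₀/π) × [bracket] = (1314/π) × 0.269952 = 112.9 W/m².

Q̄ ≈ 113 W/m²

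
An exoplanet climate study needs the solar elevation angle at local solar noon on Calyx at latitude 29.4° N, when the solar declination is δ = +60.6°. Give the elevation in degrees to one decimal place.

At local noon the hour angle is zero, so the zenith angle equals |ϕ − δ| = |+29.4° − (+60.600°)| = 31.200°.
Elevation = 90° − 31.200° = 58.8°.

58.8°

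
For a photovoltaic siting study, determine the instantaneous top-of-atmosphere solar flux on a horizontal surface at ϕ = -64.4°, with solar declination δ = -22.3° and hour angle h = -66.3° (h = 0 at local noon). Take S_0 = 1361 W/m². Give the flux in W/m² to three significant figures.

684 W/m²

cos θ_z = sin ϕ sin δ + cos ϕ cos δ cos h = 0.342206 + 0.160687 = 0.502893.
Flux = S_0 · cos θ_z = 1361 × 0.502893 = 684.4 W/m².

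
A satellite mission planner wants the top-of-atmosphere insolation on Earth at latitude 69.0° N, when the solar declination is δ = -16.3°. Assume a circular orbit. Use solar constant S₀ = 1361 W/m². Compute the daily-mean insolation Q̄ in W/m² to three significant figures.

Q̄ ≈ 16.5 W/m²

cos H₀ = −tan(+69.0°) tan(-16.300°) = 0.7618, H₀ = 0.7047 rad.
Bracket: H₀ sin φ sin δ + cos φ cos δ sin H₀ = 0.7047×0.93358×-0.28067 + 0.35837×0.95981×0.64783 = -0.184651 + 0.222832 = 0.038181.
Q̄ = (S₀/π) × [bracket] = (1361/π) × 0.038181 = 16.54 W/m².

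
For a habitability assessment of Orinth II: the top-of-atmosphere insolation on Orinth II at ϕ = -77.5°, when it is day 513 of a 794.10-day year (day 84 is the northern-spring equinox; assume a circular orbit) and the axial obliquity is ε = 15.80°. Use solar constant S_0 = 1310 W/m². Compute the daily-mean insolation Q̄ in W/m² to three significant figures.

Solar longitude: L_s = 360° × (513 − 84)/794.10 = 194.484°.
sin δ = sin 15.80° × sin 194.484° = -0.06810, so δ = -3.905°.
cos h₀ = −tan(-77.5°) tan(-3.905°) = -0.3079, h₀ = 1.8838 rad.
Bracket: h₀ sin ϕ sin δ + cos ϕ cos δ sin h₀ = 1.8838×-0.97630×-0.06810 + 0.21644×0.99768×0.95142 = 0.125246 + 0.205448 = 0.330694.
Q̄ = (S_0/π) × [bracket] = (1310/π) × 0.330694 = 137.9 W/m².

Q̄ ≈ 138 W/m²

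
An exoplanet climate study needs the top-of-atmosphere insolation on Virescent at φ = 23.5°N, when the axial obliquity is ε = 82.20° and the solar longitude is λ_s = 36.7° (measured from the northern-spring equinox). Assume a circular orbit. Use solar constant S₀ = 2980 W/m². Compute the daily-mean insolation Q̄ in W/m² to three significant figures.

Q̄ ≈ 1.09e+03 W/m²

Solar declination: sin δ = sin ε · sin λ_s = sin 82.20° × sin 36.7° = 0.59210, so δ = +36.306°.
cos H₀ = −tan(+23.5°) tan(+36.306°) = -0.3195, H₀ = 1.8960 rad.
Bracket: H₀ sin φ sin δ + cos φ cos δ sin H₀ = 1.8960×0.39875×0.59210 + 0.91706×0.80587×0.94760 = 0.447645 + 0.700306 = 1.147951.
Q̄ = (S₀/π) × [bracket] = (2980/π) × 1.147951 = 1089 W/m².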